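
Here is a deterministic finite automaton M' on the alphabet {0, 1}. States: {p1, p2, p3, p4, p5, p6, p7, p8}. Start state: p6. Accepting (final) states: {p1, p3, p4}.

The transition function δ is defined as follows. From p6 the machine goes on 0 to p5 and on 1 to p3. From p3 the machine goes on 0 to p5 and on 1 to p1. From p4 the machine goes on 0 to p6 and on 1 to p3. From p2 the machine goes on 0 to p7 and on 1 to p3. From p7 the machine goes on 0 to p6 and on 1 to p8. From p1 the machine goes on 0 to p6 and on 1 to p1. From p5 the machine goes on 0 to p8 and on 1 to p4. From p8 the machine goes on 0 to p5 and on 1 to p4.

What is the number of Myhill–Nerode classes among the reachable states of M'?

Reachable states from the start: {p1,p3,p4,p5,p6,p8}. Unreachable: {p2,p7} — drop them.
P0 = {p1,p3,p4} | {p5,p6,p8}.
The partition is now stable with 2 blocks: {p1,p3,p4} | {p5,p6,p8}.

2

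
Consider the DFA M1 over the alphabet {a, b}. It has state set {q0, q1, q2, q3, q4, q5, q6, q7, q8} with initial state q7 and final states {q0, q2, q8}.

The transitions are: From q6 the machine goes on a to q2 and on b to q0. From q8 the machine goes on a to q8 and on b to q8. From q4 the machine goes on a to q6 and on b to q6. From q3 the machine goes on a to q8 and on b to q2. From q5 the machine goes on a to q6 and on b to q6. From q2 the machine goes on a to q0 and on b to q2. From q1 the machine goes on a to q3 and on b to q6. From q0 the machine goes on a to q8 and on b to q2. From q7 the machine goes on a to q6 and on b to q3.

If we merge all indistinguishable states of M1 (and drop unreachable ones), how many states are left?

Reachable states from the start: {q0,q2,q3,q6,q7,q8}. Unreachable: {q1,q4,q5} — drop them.
Start with accepting vs non-accepting: {q0,q2,q8} | {q3,q6,q7}.
On input a, block {q3,q6,q7} splits into {q3,q6} and {q7}.
Stable partition: {q0,q2,q8} | {q3,q6} | {q7} — 3 equivalence classes.

3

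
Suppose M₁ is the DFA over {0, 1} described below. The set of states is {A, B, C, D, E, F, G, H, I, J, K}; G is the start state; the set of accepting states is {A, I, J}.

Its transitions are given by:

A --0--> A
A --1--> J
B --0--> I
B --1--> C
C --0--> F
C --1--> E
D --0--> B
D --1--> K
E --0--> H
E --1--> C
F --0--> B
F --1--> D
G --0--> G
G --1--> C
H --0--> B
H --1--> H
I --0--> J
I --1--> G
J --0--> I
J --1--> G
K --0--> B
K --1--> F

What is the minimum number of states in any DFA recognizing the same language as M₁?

States {A} cannot be reached from the start state, so discard them.
Initial partition by acceptance: {I,J} | {B,C,D,E,F,G,H,K}.
On input 0, block {B,C,D,E,F,G,H,K} splits into {C,D,E,F,G,H,K} and {B}.
On input 0, block {C,D,E,F,G,H,K} splits into {D,F,H,K} and {C,E,G}.
Split {C,E,G} by δ(·,0) → {C,E} and {G}.
No further refinement is possible. Final partition (5 blocks): {I,J} | {D,F,H,K} | {B} | {C,E} | {G}.

5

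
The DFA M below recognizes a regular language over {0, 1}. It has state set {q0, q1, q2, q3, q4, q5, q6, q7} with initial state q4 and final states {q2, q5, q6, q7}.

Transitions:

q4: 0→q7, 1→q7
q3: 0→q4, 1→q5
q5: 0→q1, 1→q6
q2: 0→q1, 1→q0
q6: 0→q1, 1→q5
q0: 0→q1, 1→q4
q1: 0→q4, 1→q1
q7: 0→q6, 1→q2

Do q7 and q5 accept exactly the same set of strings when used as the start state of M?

First remove the unreachable states {q3}; 7 states remain.
Start with accepting vs non-accepting: {q2,q5,q6,q7} | {q0,q1,q4}.
Refine {q2,q5,q6,q7} on symbol 0: members go to different blocks, giving {q2,q5,q6} and {q7}.
On input 1, block {q2,q5,q6} splits into {q5,q6} and {q2}.
Split {q0,q1,q4} by δ(·,0) → {q0,q1} and {q4}.
Split {q0,q1} by δ(·,0) → {q0} and {q1}.
The partition is now stable with 6 blocks: {q5,q6} | {q0} | {q7} | {q2} | {q4} | {q1}.
q7 and q5 end up in different blocks, so they are distinguishable. For instance, the string '0' is accepted from only q7.

No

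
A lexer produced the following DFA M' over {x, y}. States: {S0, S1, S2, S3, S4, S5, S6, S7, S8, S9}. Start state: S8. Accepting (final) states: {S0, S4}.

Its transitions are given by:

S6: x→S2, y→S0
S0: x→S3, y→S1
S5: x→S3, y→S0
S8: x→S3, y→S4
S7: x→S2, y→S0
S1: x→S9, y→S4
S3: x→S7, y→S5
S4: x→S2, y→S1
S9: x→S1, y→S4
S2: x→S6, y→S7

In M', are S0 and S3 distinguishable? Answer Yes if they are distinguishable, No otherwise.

Yes

P0 = {S0,S4} | {S1,S2,S3,S5,S6,S7,S8,S9}.
On input y, block {S1,S2,S3,S5,S6,S7,S8,S9} splits into {S1,S5,S6,S7,S8,S9} and {S2,S3}.
On input x, block {S1,S5,S6,S7,S8,S9} splits into {S5,S6,S7,S8} and {S1,S9}.
The partition is now stable with 4 blocks: {S0,S4} | {S5,S6,S7,S8} | {S2,S3} | {S1,S9}.
S0 and S3 end up in different blocks, so they are distinguishable. For instance, the string 'ε' is accepted from only S0.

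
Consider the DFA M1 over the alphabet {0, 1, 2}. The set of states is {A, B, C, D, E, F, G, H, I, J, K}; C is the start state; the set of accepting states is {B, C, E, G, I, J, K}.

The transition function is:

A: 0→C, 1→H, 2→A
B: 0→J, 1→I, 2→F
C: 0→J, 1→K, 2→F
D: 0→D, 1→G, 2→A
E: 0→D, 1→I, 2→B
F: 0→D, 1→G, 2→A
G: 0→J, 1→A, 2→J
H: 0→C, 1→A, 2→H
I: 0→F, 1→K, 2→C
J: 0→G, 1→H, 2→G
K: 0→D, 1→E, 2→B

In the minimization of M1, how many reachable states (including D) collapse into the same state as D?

All states are reachable from the start state.
P0 = {B,C,E,G,I,J,K} | {A,D,F,H}.
On input 0, block {B,C,E,G,I,J,K} splits into {B,C,G,J} and {E,I,K}.
On input 1, block {B,C,G,J} splits into {B,C} and {G,J}.
Refine {A,D,F,H} on symbol 0: members go to different blocks, giving {A,H} and {D,F}.
No further refinement is possible. Final partition (5 blocks): {B,C} | {A,H} | {E,I,K} | {G,J} | {D,F}.
The equivalence class containing D is {D,F}, of size 2.

2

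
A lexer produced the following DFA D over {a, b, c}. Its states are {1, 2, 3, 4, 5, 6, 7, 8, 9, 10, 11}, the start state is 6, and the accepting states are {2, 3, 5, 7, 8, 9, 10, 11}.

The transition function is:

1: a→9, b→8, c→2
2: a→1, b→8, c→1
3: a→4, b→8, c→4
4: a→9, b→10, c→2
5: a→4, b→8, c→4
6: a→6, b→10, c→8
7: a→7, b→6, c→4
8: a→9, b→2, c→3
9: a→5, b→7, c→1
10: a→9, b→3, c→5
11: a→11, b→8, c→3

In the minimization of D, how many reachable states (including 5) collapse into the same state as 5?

3

States {11} cannot be reached from the start state, so discard them.
Start with accepting vs non-accepting: {2,3,5,7,8,9,10} | {1,4,6}.
On input a, block {2,3,5,7,8,9,10} splits into {7,8,9,10} and {2,3,5}.
On input a, block {7,8,9,10} splits into {7,8,10} and {9}.
On input a, block {7,8,10} splits into {8,10} and {7}.
Refine {1,4,6} on symbol a: members go to different blocks, giving {1,4} and {6}.
The partition is now stable with 6 blocks: {8,10} | {1,4} | {2,3,5} | {9} | {7} | {6}.
The equivalence class containing 5 is {2,3,5}, of size 3.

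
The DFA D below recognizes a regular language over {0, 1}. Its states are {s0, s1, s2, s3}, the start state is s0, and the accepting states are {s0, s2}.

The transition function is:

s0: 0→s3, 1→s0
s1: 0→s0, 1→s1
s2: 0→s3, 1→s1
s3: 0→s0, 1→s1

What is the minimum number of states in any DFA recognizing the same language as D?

2

Reachable states from the start: {s0,s1,s3}. Unreachable: {s2} — drop them.
P0 = {s0} | {s1,s3}.
Stable partition: {s0} | {s1,s3} — 2 equivalence classes.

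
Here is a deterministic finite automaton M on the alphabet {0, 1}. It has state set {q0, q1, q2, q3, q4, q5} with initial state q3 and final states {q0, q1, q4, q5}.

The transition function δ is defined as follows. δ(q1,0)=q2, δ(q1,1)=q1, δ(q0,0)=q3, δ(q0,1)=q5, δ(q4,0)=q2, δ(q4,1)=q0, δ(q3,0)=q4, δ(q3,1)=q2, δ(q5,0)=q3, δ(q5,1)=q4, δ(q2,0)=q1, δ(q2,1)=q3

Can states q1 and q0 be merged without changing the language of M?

Yes

Every state is reachable, so we keep all 6.
P0 = {q0,q1,q4,q5} | {q2,q3}.
No further refinement is possible. Final partition (2 blocks): {q0,q1,q4,q5} | {q2,q3}.
q1 and q0 lie in the same block of the stable partition, so they are equivalent — no string distinguishes them.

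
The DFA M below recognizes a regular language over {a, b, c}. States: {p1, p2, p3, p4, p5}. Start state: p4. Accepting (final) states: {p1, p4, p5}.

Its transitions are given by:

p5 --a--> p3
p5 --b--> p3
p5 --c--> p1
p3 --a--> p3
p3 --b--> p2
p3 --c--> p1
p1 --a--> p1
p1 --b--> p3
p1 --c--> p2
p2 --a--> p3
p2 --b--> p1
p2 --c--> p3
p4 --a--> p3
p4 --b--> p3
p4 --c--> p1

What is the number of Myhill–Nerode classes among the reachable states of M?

4

States {p5} cannot be reached from the start state, so discard them.
P0 = {p1,p4} | {p2,p3}.
Split {p1,p4} by δ(·,a) → {p1} and {p4}.
Refine {p2,p3} on symbol b: members go to different blocks, giving {p2} and {p3}.
Stable partition: {p1} | {p2} | {p4} | {p3} — 4 equivalence classes.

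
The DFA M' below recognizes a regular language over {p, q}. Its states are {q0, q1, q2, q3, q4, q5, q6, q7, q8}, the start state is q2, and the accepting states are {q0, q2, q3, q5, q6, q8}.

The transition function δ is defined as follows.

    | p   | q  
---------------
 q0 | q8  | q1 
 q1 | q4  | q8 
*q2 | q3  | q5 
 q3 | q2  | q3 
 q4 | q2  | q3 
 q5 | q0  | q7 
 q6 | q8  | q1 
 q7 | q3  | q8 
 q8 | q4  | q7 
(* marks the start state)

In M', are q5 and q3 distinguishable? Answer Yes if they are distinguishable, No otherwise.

Yes

First remove the unreachable states {q6}; 8 states remain.
Initial partition by acceptance: {q0,q2,q3,q5,q8} | {q1,q4,q7}.
Split {q0,q2,q3,q5,q8} by δ(·,p) → {q0,q2,q3,q5} and {q8}.
Split {q0,q2,q3,q5} by δ(·,p) → {q2,q3,q5} and {q0}.
Refine {q2,q3,q5} on symbol p: members go to different blocks, giving {q2,q3} and {q5}.
Split {q2,q3} by δ(·,q) → {q2} and {q3}.
Refine {q1,q4,q7} on symbol p: members go to different blocks, giving {q1} and {q4} and {q7}.
The partition is now stable with 8 blocks: {q2} | {q1} | {q8} | {q0} | {q5} | {q3} | {q4} | {q7}.
q5 and q3 end up in different blocks, so they are distinguishable. For instance, the string 'q' is accepted from only q3.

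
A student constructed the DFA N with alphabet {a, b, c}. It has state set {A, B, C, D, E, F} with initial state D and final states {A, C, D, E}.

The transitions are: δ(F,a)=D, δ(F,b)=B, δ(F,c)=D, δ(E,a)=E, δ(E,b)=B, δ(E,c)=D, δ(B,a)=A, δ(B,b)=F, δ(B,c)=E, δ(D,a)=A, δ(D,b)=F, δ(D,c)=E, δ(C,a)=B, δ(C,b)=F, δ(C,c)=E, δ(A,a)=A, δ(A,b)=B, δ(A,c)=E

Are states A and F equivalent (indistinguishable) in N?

No

First remove the unreachable states {C}; 5 states remain.
Start with accepting vs non-accepting: {A,D,E} | {B,F}.
No further refinement is possible. Final partition (2 blocks): {A,D,E} | {B,F}.
A and F end up in different blocks, so they are distinguishable. For instance, the string 'ε' is accepted from only A.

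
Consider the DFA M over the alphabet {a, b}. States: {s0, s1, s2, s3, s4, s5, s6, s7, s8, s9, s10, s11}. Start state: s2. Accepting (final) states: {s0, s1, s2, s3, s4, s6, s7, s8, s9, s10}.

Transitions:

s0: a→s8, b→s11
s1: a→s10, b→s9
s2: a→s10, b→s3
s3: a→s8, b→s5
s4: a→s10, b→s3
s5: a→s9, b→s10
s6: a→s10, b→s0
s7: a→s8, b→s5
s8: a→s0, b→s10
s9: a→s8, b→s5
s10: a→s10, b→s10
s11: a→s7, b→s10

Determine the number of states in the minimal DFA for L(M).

Reachable states from the start: {s0,s2,s3,s5,s7,s8,s9,s10,s11}. Unreachable: {s1,s4,s6} — drop them.
P0 = {s0,s2,s3,s7,s8,s9,s10} | {s5,s11}.
Split {s0,s2,s3,s7,s8,s9,s10} by δ(·,b) → {s0,s3,s7,s9} and {s2,s8,s10}.
On input a, block {s2,s8,s10} splits into {s2,s10} and {s8}.
Refine {s2,s10} on symbol b: members go to different blocks, giving {s2} and {s10}.
Stable partition: {s0,s3,s7,s9} | {s5,s11} | {s2} | {s8} | {s10} — 5 equivalence classes.

5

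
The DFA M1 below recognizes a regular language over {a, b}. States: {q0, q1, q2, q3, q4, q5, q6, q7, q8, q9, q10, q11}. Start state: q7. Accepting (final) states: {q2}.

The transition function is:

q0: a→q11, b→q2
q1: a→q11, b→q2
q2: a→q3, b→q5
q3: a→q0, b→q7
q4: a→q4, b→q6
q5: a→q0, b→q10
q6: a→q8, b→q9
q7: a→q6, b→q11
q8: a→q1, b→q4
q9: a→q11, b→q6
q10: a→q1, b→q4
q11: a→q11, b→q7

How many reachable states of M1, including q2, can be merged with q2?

Every state is reachable, so we keep all 12.
Initial partition by acceptance: {q2} | {q0,q1,q3,q4,q5,q6,q7,q8,q9,q10,q11}.
Refine {q0,q1,q3,q4,q5,q6,q7,q8,q9,q10,q11} on symbol b: members go to different blocks, giving {q3,q4,q5,q6,q7,q8,q9,q10,q11} and {q0,q1}.
Split {q3,q4,q5,q6,q7,q8,q9,q10,q11} by δ(·,a) → {q4,q6,q7,q9,q11} and {q3,q5,q8,q10}.
Split {q4,q6,q7,q9,q11} by δ(·,a) → {q4,q7,q9,q11} and {q6}.
On input a, block {q4,q7,q9,q11} splits into {q4,q9,q11} and {q7}.
Refine {q4,q9,q11} on symbol b: members go to different blocks, giving {q4,q9} and {q11}.
On input a, block {q4,q9} splits into {q4} and {q9}.
On input b, block {q3,q5,q8,q10} splits into {q8,q10} and {q3} and {q5}.
No further refinement is possible. Final partition (10 blocks): {q2} | {q4} | {q0,q1} | {q8,q10} | {q6} | {q7} | {q11} | {q9} | {q3} | {q5}.
The equivalence class containing q2 is {q2}, of size 1.

1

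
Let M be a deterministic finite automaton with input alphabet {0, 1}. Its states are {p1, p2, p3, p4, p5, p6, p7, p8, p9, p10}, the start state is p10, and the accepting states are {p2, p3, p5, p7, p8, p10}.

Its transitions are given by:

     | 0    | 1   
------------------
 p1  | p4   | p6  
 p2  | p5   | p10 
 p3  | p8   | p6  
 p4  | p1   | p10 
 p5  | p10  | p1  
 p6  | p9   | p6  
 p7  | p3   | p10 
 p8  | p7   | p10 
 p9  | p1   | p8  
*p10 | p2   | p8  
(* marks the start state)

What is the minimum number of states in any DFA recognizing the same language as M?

5

Every state is reachable, so we keep all 10.
P0 = {p2,p3,p5,p7,p8,p10} | {p1,p4,p6,p9}.
On input 1, block {p2,p3,p5,p7,p8,p10} splits into {p2,p7,p8,p10} and {p3,p5}.
Refine {p2,p7,p8,p10} on symbol 0: members go to different blocks, giving {p2,p7} and {p8,p10}.
Refine {p1,p4,p6,p9} on symbol 1: members go to different blocks, giving {p1,p6} and {p4,p9}.
The partition is now stable with 5 blocks: {p2,p7} | {p1,p6} | {p3,p5} | {p8,p10} | {p4,p9}.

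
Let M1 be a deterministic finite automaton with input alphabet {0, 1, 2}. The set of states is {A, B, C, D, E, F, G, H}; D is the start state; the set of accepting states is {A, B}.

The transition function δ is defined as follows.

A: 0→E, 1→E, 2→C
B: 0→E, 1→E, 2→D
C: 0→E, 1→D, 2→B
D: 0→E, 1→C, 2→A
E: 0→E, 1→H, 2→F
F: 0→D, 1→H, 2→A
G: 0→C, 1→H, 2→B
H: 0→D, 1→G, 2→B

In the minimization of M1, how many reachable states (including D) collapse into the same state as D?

Every state is reachable, so we keep all 8.
P0 = {A,B} | {C,D,E,F,G,H}.
On input 2, block {C,D,E,F,G,H} splits into {C,D,F,G,H} and {E}.
Split {C,D,F,G,H} by δ(·,0) → {F,G,H} and {C,D}.
No further refinement is possible. Final partition (4 blocks): {A,B} | {F,G,H} | {E} | {C,D}.
The equivalence class containing D is {C,D}, of size 2.

2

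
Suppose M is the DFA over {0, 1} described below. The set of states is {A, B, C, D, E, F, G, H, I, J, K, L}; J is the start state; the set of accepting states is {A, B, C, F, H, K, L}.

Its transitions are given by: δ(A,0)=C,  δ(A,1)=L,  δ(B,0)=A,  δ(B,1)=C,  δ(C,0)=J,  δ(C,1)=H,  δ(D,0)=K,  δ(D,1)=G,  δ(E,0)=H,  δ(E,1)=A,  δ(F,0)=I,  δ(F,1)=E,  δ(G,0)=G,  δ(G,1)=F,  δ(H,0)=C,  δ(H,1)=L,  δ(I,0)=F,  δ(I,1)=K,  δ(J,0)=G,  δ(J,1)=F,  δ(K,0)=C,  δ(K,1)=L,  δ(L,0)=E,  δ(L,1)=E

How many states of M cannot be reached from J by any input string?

Starting at J and following transitions, the reachable set is {A, C, E, F, G, H, I, J, K, L}. That leaves B, D unreachable — 2 in total.

2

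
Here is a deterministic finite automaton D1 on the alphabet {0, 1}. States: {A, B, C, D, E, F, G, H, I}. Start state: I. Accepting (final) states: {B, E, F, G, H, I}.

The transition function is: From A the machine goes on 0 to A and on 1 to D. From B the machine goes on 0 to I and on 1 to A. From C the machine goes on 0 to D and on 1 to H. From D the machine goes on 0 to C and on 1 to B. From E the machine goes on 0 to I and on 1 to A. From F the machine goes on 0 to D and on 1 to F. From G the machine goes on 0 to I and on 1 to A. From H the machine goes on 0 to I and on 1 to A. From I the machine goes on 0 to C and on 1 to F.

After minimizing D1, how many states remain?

States {E,G} cannot be reached from the start state, so discard them.
Initial partition by acceptance: {B,F,H,I} | {A,C,D}.
On input 0, block {B,F,H,I} splits into {B,H} and {F,I}.
Split {A,C,D} by δ(·,1) → {C,D} and {A}.
No further refinement is possible. Final partition (4 blocks): {B,H} | {C,D} | {F,I} | {A}.

4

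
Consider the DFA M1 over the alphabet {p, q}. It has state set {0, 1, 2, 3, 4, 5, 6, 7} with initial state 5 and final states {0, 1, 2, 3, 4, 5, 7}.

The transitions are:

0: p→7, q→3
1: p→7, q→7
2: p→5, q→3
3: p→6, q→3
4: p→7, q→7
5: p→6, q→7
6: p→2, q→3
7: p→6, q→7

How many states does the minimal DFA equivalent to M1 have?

3

States {0,1,4} cannot be reached from the start state, so discard them.
P0 = {2,3,5,7} | {6}.
On input p, block {2,3,5,7} splits into {3,5,7} and {2}.
The partition is now stable with 3 blocks: {3,5,7} | {6} | {2}.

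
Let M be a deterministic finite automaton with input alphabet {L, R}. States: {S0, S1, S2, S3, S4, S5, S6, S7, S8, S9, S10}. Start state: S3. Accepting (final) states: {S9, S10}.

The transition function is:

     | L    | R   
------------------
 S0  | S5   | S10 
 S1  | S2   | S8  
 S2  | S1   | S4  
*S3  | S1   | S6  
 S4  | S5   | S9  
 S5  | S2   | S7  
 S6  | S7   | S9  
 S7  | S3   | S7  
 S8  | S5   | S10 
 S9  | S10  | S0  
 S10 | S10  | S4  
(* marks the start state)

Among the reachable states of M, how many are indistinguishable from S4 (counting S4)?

P0 = {S9,S10} | {S0,S1,S2,S3,S4,S5,S6,S7,S8}.
Refine {S0,S1,S2,S3,S4,S5,S6,S7,S8} on symbol R: members go to different blocks, giving {S1,S2,S3,S5,S7} and {S0,S4,S6,S8}.
Refine {S1,S2,S3,S5,S7} on symbol R: members go to different blocks, giving {S1,S2,S3} and {S5,S7}.
The partition is now stable with 4 blocks: {S9,S10} | {S1,S2,S3} | {S0,S4,S6,S8} | {S5,S7}.
The equivalence class containing S4 is {S0,S4,S6,S8}, of size 4.

4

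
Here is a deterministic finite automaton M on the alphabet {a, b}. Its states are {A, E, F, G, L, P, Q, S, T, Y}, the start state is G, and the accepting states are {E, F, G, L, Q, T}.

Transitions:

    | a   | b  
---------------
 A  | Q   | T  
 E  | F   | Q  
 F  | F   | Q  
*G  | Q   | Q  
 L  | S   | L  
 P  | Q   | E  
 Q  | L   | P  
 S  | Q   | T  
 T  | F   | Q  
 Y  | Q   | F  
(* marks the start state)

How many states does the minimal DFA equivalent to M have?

5

Reachable states from the start: {E,F,G,L,P,Q,S,T}. Unreachable: {A,Y} — drop them.
P0 = {E,F,G,L,Q,T} | {P,S}.
Split {E,F,G,L,Q,T} by δ(·,a) → {E,F,G,Q,T} and {L}.
Split {E,F,G,Q,T} by δ(·,a) → {E,F,G,T} and {Q}.
Split {E,F,G,T} by δ(·,a) → {E,F,T} and {G}.
Stable partition: {E,F,T} | {P,S} | {L} | {Q} | {G} — 5 equivalence classes.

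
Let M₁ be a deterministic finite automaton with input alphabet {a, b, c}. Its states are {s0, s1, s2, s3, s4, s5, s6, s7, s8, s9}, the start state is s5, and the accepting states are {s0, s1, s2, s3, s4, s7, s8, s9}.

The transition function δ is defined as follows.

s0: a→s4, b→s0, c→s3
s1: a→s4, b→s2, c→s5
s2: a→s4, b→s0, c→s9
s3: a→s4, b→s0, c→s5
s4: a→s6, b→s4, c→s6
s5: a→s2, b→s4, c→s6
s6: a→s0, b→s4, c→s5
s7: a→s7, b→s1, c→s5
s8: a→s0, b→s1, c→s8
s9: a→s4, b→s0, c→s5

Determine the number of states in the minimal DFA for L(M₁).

First remove the unreachable states {s1,s7,s8}; 7 states remain.
Start with accepting vs non-accepting: {s0,s2,s3,s4,s9} | {s5,s6}.
On input a, block {s0,s2,s3,s4,s9} splits into {s0,s2,s3,s9} and {s4}.
On input c, block {s0,s2,s3,s9} splits into {s0,s2} and {s3,s9}.
The partition is now stable with 4 blocks: {s0,s2} | {s5,s6} | {s4} | {s3,s9}.

4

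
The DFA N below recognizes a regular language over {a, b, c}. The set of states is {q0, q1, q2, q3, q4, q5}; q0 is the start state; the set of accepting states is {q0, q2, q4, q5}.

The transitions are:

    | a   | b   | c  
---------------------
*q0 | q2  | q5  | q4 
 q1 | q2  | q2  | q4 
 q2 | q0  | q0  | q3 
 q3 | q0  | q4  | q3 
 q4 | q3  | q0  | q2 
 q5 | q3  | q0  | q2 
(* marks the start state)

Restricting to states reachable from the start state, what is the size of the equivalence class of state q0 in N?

States {q1} cannot be reached from the start state, so discard them.
Initial partition by acceptance: {q0,q2,q4,q5} | {q3}.
Split {q0,q2,q4,q5} by δ(·,a) → {q0,q2} and {q4,q5}.
On input b, block {q0,q2} splits into {q0} and {q2}.
The partition is now stable with 4 blocks: {q0} | {q3} | {q4,q5} | {q2}.
The equivalence class containing q0 is {q0}, of size 1.

1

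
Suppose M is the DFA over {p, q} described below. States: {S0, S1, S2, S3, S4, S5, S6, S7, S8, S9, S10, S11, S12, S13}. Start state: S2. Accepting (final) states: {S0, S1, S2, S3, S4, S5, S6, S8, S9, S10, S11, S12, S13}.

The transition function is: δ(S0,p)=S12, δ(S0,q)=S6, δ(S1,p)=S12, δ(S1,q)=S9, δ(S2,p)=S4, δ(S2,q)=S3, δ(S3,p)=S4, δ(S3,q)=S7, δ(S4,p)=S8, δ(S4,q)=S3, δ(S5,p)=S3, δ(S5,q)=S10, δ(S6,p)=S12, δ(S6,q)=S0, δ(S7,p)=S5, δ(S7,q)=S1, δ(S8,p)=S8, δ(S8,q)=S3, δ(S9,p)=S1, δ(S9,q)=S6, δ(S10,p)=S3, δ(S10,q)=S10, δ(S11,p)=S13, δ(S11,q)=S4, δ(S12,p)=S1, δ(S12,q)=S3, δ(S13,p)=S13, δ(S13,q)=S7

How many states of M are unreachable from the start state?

2

BFS from S2 reaches {S0, S1, S2, S3, S4, S5, S6, S7, S8, S9, S10, S12}; the 2 state(s) S11, S13 are never visited.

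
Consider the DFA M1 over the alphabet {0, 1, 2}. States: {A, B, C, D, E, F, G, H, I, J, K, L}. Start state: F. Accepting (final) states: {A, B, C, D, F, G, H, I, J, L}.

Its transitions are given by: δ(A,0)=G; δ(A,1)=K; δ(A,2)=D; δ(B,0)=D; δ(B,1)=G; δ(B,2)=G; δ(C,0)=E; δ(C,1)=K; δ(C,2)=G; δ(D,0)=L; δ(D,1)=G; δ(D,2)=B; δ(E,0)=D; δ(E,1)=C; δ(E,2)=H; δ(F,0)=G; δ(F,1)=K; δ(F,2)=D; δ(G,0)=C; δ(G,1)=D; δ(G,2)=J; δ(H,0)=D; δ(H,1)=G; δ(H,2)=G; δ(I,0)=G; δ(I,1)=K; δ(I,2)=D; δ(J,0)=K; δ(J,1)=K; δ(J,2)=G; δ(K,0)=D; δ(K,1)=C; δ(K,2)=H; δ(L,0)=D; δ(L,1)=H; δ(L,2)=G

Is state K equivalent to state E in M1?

Yes

Reachable states from the start: {B,C,D,E,F,G,H,J,K,L}. Unreachable: {A,I} — drop them.
Initial partition by acceptance: {B,C,D,F,G,H,J,L} | {E,K}.
On input 0, block {B,C,D,F,G,H,J,L} splits into {B,D,F,G,H,L} and {C,J}.
Split {B,D,F,G,H,L} by δ(·,0) → {B,D,F,H,L} and {G}.
Refine {B,D,F,H,L} on symbol 0: members go to different blocks, giving {B,D,H,L} and {F}.
Refine {B,D,H,L} on symbol 1: members go to different blocks, giving {B,D,H} and {L}.
Refine {B,D,H} on symbol 0: members go to different blocks, giving {B,H} and {D}.
The partition is now stable with 7 blocks: {B,H} | {E,K} | {C,J} | {G} | {F} | {L} | {D}.
K and E lie in the same block of the stable partition, so they are equivalent — no string distinguishes them.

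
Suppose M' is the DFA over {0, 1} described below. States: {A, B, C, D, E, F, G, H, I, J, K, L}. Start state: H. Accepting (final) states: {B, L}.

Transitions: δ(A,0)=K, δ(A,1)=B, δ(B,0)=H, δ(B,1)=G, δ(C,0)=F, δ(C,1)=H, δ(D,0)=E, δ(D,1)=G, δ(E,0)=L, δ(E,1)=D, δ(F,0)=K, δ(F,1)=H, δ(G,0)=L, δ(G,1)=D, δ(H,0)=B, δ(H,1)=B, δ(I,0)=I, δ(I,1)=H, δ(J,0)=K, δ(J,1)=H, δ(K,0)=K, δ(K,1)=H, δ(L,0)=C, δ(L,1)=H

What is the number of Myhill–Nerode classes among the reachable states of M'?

6

First remove the unreachable states {A,I,J}; 9 states remain.
P0 = {B,L} | {C,D,E,F,G,H,K}.
Refine {C,D,E,F,G,H,K} on symbol 0: members go to different blocks, giving {C,D,F,K} and {E,G,H}.
Refine {B,L} on symbol 0: members go to different blocks, giving {B} and {L}.
Refine {C,D,F,K} on symbol 0: members go to different blocks, giving {C,F,K} and {D}.
On input 0, block {E,G,H} splits into {E,G} and {H}.
Stable partition: {B} | {C,F,K} | {E,G} | {L} | {D} | {H} — 6 equivalence classes.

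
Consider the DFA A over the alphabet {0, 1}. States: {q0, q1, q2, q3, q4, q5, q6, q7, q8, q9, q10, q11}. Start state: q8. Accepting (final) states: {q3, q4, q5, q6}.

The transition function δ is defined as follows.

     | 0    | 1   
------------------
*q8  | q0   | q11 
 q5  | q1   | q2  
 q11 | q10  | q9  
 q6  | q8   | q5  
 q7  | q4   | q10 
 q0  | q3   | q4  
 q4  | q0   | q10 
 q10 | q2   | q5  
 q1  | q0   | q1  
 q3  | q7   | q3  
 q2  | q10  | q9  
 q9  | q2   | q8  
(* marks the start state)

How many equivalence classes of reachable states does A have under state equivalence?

Reachable states from the start: {q0,q1,q2,q3,q4,q5,q7,q8,q9,q10,q11}. Unreachable: {q6} — drop them.
Start with accepting vs non-accepting: {q3,q4,q5} | {q0,q1,q2,q7,q8,q9,q10,q11}.
On input 1, block {q3,q4,q5} splits into {q4,q5} and {q3}.
Split {q0,q1,q2,q7,q8,q9,q10,q11} by δ(·,0) → {q1,q2,q8,q9,q10,q11} and {q0} and {q7}.
Split {q4,q5} by δ(·,0) → {q4} and {q5}.
On input 0, block {q1,q2,q8,q9,q10,q11} splits into {q2,q9,q10,q11} and {q1,q8}.
Split {q2,q9,q10,q11} by δ(·,1) → {q2,q11} and {q9} and {q10}.
On input 1, block {q1,q8} splits into {q1} and {q8}.
Stable partition: {q4} | {q2,q11} | {q3} | {q0} | {q7} | {q5} | {q1} | {q9} | {q10} | {q8} — 10 equivalence classes.

10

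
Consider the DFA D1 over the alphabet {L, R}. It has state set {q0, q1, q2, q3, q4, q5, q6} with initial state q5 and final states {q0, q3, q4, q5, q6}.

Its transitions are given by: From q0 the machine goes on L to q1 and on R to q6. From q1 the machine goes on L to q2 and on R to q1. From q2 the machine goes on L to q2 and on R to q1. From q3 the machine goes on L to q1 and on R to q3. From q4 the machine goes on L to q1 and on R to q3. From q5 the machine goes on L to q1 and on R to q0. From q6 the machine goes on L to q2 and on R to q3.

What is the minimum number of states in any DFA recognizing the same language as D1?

States {q4} cannot be reached from the start state, so discard them.
Initial partition by acceptance: {q0,q3,q5,q6} | {q1,q2}.
The partition is now stable with 2 blocks: {q0,q3,q5,q6} | {q1,q2}.

2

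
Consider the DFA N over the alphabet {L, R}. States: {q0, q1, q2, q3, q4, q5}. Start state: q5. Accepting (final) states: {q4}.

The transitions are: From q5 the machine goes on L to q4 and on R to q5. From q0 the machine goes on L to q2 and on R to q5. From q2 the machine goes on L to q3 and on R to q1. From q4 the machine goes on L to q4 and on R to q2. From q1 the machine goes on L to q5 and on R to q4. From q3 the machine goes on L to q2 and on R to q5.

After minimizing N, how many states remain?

5

Reachable states from the start: {q1,q2,q3,q4,q5}. Unreachable: {q0} — drop them.
Initial partition by acceptance: {q4} | {q1,q2,q3,q5}.
Split {q1,q2,q3,q5} by δ(·,L) → {q1,q2,q3} and {q5}.
Split {q1,q2,q3} by δ(·,L) → {q2,q3} and {q1}.
On input R, block {q2,q3} splits into {q2} and {q3}.
Stable partition: {q4} | {q2} | {q5} | {q1} | {q3} — 5 equivalence classes.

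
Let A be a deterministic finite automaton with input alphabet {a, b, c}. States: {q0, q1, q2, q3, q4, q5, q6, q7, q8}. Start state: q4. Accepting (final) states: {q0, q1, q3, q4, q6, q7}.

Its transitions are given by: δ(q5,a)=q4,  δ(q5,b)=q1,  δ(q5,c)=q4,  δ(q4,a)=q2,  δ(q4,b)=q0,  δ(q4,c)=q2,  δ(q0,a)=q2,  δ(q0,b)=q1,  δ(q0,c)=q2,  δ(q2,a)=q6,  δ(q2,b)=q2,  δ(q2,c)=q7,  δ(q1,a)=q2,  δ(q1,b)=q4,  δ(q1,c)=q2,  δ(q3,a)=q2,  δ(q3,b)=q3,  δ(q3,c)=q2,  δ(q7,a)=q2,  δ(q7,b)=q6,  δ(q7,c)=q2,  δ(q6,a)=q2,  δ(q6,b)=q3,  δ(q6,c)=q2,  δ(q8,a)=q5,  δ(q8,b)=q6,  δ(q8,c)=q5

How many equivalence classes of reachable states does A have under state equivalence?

First remove the unreachable states {q5,q8}; 7 states remain.
P0 = {q0,q1,q3,q4,q6,q7} | {q2}.
The partition is now stable with 2 blocks: {q0,q1,q3,q4,q6,q7} | {q2}.

2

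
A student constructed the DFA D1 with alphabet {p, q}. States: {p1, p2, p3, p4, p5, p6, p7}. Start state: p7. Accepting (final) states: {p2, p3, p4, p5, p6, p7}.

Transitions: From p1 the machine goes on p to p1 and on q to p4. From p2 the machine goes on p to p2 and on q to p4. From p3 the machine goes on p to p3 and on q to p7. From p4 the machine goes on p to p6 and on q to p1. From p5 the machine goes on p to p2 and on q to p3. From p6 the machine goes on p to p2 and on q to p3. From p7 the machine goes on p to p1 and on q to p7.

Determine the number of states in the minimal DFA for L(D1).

Reachable states from the start: {p1,p2,p3,p4,p6,p7}. Unreachable: {p5} — drop them.
Initial partition by acceptance: {p2,p3,p4,p6,p7} | {p1}.
On input p, block {p2,p3,p4,p6,p7} splits into {p2,p3,p4,p6} and {p7}.
Split {p2,p3,p4,p6} by δ(·,q) → {p2,p6} and {p3} and {p4}.
Refine {p2,p6} on symbol q: members go to different blocks, giving {p2} and {p6}.
No further refinement is possible. Final partition (6 blocks): {p2} | {p1} | {p7} | {p3} | {p4} | {p6}.

6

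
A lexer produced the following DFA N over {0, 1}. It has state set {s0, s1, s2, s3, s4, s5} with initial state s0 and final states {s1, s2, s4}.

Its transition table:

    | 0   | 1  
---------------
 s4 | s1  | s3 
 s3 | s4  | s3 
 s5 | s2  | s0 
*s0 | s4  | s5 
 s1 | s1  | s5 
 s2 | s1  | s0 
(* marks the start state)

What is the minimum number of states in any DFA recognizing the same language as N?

2

P0 = {s1,s2,s4} | {s0,s3,s5}.
The partition is now stable with 2 blocks: {s1,s2,s4} | {s0,s3,s5}.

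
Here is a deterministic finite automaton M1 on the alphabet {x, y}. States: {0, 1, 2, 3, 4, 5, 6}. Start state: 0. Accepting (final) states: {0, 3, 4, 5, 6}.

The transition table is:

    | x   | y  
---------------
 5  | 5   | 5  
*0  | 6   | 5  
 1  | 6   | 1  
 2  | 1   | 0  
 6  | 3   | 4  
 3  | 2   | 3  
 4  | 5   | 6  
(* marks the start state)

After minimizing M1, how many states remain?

7

Initial partition by acceptance: {0,3,4,5,6} | {1,2}.
Split {0,3,4,5,6} by δ(·,x) → {0,4,5,6} and {3}.
On input x, block {0,4,5,6} splits into {0,4,5} and {6}.
On input x, block {0,4,5} splits into {4,5} and {0}.
Refine {4,5} on symbol y: members go to different blocks, giving {4} and {5}.
Refine {1,2} on symbol x: members go to different blocks, giving {1} and {2}.
Stable partition: {4} | {1} | {3} | {6} | {0} | {5} | {2} — 7 equivalence classes.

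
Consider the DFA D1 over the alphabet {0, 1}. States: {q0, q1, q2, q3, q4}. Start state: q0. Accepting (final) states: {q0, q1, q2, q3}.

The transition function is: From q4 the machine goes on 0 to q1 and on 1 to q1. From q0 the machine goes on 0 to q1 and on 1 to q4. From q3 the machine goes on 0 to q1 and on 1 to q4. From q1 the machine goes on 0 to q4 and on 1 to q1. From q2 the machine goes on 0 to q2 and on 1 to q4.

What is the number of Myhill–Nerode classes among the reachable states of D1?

Reachable states from the start: {q0,q1,q4}. Unreachable: {q2,q3} — drop them.
Initial partition by acceptance: {q0,q1} | {q4}.
On input 0, block {q0,q1} splits into {q0} and {q1}.
The partition is now stable with 3 blocks: {q0} | {q4} | {q1}.

3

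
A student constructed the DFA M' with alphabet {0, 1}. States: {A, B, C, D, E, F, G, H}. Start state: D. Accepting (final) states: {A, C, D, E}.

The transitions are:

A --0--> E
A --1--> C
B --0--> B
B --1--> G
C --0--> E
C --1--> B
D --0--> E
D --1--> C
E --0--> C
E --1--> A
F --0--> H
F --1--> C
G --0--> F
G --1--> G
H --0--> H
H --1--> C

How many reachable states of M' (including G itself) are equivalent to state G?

Every state is reachable, so we keep all 8.
P0 = {A,C,D,E} | {B,F,G,H}.
On input 1, block {A,C,D,E} splits into {A,D,E} and {C}.
Refine {A,D,E} on symbol 0: members go to different blocks, giving {A,D} and {E}.
Refine {B,F,G,H} on symbol 1: members go to different blocks, giving {B,G} and {F,H}.
Refine {B,G} on symbol 0: members go to different blocks, giving {B} and {G}.
No further refinement is possible. Final partition (6 blocks): {A,D} | {B} | {C} | {E} | {F,H} | {G}.
State G belongs to the block {G}, which has 1 states.

1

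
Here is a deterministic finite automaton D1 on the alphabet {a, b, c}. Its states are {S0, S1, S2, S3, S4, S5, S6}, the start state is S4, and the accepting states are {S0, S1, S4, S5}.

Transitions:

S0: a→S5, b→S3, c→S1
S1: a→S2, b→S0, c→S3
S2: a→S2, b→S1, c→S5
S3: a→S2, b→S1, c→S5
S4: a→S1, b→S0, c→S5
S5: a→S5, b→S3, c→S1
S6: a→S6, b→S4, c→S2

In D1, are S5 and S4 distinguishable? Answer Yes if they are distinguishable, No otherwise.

Reachable states from the start: {S0,S1,S2,S3,S4,S5}. Unreachable: {S6} — drop them.
Start with accepting vs non-accepting: {S0,S1,S4,S5} | {S2,S3}.
Split {S0,S1,S4,S5} by δ(·,a) → {S0,S4,S5} and {S1}.
Refine {S0,S4,S5} on symbol a: members go to different blocks, giving {S0,S5} and {S4}.
The partition is now stable with 4 blocks: {S0,S5} | {S2,S3} | {S1} | {S4}.
S5 and S4 end up in different blocks, so they are distinguishable. For instance, the string 'b' is accepted from only S4.

Yes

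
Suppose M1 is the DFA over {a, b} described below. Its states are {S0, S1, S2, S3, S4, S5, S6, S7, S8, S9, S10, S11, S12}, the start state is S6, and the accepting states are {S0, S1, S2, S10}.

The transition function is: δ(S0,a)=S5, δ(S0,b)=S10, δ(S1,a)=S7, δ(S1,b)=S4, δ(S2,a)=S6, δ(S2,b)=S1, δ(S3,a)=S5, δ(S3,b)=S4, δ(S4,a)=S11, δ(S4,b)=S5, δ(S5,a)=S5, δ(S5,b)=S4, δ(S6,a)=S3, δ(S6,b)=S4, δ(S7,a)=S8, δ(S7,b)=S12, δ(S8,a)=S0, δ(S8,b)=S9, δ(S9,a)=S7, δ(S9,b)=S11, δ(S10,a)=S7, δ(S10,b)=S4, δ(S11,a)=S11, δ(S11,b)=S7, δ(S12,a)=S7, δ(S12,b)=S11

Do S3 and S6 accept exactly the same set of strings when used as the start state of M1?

Yes

Reachable states from the start: {S0,S3,S4,S5,S6,S7,S8,S9,S10,S11,S12}. Unreachable: {S1,S2} — drop them.
P0 = {S0,S10} | {S3,S4,S5,S6,S7,S8,S9,S11,S12}.
Split {S0,S10} by δ(·,b) → {S0} and {S10}.
On input a, block {S3,S4,S5,S6,S7,S8,S9,S11,S12} splits into {S3,S4,S5,S6,S7,S9,S11,S12} and {S8}.
Split {S3,S4,S5,S6,S7,S9,S11,S12} by δ(·,a) → {S3,S4,S5,S6,S9,S11,S12} and {S7}.
On input a, block {S3,S4,S5,S6,S9,S11,S12} splits into {S3,S4,S5,S6,S11} and {S9,S12}.
Split {S3,S4,S5,S6,S11} by δ(·,b) → {S3,S4,S5,S6} and {S11}.
On input a, block {S3,S4,S5,S6} splits into {S3,S5,S6} and {S4}.
The partition is now stable with 8 blocks: {S0} | {S3,S5,S6} | {S10} | {S8} | {S7} | {S9,S12} | {S11} | {S4}.
S3 and S6 lie in the same block of the stable partition, so they are equivalent — no string distinguishes them.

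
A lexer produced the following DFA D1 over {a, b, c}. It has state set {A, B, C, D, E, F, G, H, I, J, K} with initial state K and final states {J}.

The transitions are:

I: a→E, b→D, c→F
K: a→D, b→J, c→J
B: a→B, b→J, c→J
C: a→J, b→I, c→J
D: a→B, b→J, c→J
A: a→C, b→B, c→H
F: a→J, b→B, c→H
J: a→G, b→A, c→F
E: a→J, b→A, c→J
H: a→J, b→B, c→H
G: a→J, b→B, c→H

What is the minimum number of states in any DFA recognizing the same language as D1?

Every state is reachable, so we keep all 11.
P0 = {J} | {A,B,C,D,E,F,G,H,I,K}.
Refine {A,B,C,D,E,F,G,H,I,K} on symbol a: members go to different blocks, giving {A,B,D,I,K} and {C,E,F,G,H}.
Split {A,B,D,I,K} by δ(·,a) → {B,D,K} and {A,I}.
Refine {C,E,F,G,H} on symbol b: members go to different blocks, giving {F,G,H} and {C,E}.
No further refinement is possible. Final partition (5 blocks): {J} | {B,D,K} | {F,G,H} | {A,I} | {C,E}.

5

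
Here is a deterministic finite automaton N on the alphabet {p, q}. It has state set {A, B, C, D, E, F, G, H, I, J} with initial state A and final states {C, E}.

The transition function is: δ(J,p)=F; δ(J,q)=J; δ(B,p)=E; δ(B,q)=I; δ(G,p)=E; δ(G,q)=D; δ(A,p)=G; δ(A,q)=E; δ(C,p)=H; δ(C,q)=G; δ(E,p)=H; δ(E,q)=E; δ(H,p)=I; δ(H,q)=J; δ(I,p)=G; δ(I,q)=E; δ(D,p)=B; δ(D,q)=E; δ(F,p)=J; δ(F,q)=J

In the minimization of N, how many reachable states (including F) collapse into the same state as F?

2

Reachable states from the start: {A,B,D,E,F,G,H,I,J}. Unreachable: {C} — drop them.
P0 = {E} | {A,B,D,F,G,H,I,J}.
Split {A,B,D,F,G,H,I,J} by δ(·,p) → {A,D,F,H,I,J} and {B,G}.
Refine {A,D,F,H,I,J} on symbol p: members go to different blocks, giving {A,D,I} and {F,H,J}.
Split {F,H,J} by δ(·,p) → {F,J} and {H}.
Stable partition: {E} | {A,D,I} | {B,G} | {F,J} | {H} — 5 equivalence classes.
State F belongs to the block {F,J}, which has 2 states.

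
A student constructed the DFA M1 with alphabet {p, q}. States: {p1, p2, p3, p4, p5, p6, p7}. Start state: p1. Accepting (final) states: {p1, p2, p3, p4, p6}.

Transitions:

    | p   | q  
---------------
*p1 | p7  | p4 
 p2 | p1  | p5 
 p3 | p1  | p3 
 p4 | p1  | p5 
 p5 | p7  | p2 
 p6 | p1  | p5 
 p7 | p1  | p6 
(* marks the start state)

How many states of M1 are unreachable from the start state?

No path from p1 leads to p3; the other 6 states are all reachable.

1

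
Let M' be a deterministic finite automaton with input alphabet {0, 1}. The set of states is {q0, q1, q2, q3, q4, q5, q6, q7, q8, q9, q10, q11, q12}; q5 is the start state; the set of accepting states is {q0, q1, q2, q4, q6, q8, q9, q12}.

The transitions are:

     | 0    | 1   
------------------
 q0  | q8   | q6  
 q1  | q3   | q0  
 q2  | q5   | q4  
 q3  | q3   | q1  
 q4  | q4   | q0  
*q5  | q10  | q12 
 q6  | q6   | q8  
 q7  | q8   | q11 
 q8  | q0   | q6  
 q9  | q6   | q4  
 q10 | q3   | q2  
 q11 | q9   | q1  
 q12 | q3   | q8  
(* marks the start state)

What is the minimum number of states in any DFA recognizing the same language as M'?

Reachable states from the start: {q0,q1,q2,q3,q4,q5,q6,q8,q10,q12}. Unreachable: {q7,q9,q11} — drop them.
Start with accepting vs non-accepting: {q0,q1,q2,q4,q6,q8,q12} | {q3,q5,q10}.
On input 0, block {q0,q1,q2,q4,q6,q8,q12} splits into {q0,q4,q6,q8} and {q1,q2,q12}.
The partition is now stable with 3 blocks: {q0,q4,q6,q8} | {q3,q5,q10} | {q1,q2,q12}.

3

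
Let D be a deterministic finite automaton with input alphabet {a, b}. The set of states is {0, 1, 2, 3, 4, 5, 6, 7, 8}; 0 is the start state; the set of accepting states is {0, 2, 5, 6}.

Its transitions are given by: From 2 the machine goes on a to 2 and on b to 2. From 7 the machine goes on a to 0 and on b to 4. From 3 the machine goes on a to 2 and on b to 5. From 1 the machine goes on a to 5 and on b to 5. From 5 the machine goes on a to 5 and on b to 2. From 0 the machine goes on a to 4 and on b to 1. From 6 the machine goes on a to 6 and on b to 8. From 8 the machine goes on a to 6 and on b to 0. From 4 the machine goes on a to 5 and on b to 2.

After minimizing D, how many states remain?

States {3,6,7,8} cannot be reached from the start state, so discard them.
Initial partition by acceptance: {0,2,5} | {1,4}.
On input a, block {0,2,5} splits into {2,5} and {0}.
No further refinement is possible. Final partition (3 blocks): {2,5} | {1,4} | {0}.

3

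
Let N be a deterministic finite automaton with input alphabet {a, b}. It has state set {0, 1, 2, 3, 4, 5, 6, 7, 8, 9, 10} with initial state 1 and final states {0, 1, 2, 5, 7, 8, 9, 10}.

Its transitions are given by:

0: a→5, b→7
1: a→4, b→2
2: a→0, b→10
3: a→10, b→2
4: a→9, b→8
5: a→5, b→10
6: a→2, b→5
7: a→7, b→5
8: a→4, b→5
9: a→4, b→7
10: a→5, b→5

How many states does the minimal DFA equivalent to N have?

First remove the unreachable states {3,6}; 9 states remain.
P0 = {0,1,2,5,7,8,9,10} | {4}.
On input a, block {0,1,2,5,7,8,9,10} splits into {0,2,5,7,10} and {1,8,9}.
The partition is now stable with 3 blocks: {0,2,5,7,10} | {4} | {1,8,9}.

3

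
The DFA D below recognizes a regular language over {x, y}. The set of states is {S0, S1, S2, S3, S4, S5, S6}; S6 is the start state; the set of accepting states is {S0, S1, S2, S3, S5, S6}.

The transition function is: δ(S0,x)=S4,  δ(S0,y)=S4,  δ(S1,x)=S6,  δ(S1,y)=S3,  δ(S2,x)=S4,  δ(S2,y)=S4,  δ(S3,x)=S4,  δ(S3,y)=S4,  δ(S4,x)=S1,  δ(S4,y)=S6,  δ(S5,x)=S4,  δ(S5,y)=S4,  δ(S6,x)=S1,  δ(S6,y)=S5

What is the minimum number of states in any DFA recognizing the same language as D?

States {S0,S2} cannot be reached from the start state, so discard them.
Initial partition by acceptance: {S1,S3,S5,S6} | {S4}.
Split {S1,S3,S5,S6} by δ(·,x) → {S1,S6} and {S3,S5}.
Stable partition: {S1,S6} | {S4} | {S3,S5} — 3 equivalence classes.

3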